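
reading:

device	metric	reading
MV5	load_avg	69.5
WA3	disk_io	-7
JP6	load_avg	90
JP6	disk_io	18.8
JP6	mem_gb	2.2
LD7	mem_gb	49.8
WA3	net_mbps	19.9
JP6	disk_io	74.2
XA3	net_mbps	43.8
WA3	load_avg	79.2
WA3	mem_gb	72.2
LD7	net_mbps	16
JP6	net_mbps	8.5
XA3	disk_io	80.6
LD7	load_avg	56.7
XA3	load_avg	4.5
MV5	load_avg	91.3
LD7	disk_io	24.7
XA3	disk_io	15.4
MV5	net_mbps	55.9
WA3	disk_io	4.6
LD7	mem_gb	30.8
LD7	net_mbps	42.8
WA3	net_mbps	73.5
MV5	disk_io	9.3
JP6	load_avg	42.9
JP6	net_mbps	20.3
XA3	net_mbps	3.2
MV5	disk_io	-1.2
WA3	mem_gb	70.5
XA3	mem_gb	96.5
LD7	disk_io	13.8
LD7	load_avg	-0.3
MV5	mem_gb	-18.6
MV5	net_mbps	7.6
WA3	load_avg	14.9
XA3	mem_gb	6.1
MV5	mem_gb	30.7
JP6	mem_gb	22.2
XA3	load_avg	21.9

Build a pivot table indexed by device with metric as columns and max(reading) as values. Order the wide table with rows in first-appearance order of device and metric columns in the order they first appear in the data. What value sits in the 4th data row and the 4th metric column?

42.8

With rows in first-appearance order of device, row 4 is device=LD7. metric columns in first-appearance order: load_avg, disk_io, mem_gb, net_mbps; column 4 is net_mbps.
Long rows with device=LD7, metric=net_mbps: max(16, 42.8) = 42.8.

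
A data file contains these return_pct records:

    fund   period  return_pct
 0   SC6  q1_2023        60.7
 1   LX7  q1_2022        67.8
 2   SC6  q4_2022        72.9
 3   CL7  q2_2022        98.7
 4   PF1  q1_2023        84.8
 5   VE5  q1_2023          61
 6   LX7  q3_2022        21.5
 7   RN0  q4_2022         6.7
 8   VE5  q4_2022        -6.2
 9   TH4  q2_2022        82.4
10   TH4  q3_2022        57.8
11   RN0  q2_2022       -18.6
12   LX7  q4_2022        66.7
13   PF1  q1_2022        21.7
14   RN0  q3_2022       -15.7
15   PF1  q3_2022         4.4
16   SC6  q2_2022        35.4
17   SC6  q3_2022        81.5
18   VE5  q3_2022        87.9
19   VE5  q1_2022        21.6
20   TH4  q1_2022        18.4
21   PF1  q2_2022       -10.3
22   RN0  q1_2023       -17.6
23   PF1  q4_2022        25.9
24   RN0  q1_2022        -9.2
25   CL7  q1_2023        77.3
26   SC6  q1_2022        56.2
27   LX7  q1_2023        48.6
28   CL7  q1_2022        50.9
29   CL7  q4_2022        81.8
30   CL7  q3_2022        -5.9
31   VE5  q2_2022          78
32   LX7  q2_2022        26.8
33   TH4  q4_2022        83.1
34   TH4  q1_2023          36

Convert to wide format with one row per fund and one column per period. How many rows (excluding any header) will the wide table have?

7

7 distinct fund values → 7 rows.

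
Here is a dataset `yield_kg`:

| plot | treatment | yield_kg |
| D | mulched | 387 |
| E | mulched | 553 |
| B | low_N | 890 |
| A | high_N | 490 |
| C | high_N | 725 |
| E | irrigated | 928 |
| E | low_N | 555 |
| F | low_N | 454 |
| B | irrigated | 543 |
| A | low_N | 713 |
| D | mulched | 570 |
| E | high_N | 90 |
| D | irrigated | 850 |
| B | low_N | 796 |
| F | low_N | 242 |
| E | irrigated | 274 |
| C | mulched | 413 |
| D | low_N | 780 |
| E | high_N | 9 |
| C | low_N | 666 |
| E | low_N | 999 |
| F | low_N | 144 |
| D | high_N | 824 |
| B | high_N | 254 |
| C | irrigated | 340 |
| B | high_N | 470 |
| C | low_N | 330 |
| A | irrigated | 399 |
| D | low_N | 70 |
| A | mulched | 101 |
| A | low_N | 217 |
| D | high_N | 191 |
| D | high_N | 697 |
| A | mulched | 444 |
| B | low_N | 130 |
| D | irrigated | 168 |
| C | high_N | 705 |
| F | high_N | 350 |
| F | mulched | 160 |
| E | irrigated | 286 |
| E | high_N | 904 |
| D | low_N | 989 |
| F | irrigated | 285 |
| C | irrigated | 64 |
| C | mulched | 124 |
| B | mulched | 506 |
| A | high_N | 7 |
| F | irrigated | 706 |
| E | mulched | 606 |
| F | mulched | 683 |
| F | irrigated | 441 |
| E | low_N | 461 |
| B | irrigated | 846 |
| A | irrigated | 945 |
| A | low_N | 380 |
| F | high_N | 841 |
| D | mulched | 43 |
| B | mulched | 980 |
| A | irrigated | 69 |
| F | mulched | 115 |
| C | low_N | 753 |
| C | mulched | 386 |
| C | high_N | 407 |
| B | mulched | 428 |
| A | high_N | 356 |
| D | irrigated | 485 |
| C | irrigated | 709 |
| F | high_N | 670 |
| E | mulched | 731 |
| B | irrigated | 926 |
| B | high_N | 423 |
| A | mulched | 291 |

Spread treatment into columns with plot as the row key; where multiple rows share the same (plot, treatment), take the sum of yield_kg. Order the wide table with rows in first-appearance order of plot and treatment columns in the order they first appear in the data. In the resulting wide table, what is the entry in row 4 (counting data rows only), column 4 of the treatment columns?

1413

With rows in first-appearance order of plot, row 4 is plot=A. treatment columns in first-appearance order: mulched, low_N, high_N, irrigated; column 4 is irrigated.
Long rows with plot=A, treatment=irrigated: 399 + 945 + 69 = 1413.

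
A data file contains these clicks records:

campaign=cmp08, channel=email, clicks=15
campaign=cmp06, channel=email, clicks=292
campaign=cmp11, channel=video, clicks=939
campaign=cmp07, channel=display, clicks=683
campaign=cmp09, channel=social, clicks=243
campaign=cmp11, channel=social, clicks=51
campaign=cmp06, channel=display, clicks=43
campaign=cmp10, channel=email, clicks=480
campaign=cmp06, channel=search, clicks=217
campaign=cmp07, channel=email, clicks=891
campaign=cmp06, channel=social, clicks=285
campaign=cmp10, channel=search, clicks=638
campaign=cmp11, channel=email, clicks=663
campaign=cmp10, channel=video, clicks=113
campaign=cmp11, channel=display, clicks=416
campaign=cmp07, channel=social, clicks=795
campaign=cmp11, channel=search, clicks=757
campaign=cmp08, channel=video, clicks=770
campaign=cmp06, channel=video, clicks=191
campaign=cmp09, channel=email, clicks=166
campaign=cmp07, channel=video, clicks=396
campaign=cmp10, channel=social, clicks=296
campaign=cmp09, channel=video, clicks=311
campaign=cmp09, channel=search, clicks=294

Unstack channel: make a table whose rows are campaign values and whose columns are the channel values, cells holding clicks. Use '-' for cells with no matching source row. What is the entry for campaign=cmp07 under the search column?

No long-format row has campaign=cmp07 and channel=search, so the cell is -.

-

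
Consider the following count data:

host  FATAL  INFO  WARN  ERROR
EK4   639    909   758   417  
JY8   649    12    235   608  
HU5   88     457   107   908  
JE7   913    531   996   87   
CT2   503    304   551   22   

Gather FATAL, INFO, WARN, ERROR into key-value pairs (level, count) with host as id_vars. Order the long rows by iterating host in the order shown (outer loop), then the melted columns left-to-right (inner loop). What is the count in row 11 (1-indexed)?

20 rows total (5 × 4). Row 11: index ⌊(11-1)/4⌋ = 2 into host → HU5; (11-1) mod 4 = 2 into the melted columns → WARN.
So row 11 is (HU5, WARN, 107); count = 107.

107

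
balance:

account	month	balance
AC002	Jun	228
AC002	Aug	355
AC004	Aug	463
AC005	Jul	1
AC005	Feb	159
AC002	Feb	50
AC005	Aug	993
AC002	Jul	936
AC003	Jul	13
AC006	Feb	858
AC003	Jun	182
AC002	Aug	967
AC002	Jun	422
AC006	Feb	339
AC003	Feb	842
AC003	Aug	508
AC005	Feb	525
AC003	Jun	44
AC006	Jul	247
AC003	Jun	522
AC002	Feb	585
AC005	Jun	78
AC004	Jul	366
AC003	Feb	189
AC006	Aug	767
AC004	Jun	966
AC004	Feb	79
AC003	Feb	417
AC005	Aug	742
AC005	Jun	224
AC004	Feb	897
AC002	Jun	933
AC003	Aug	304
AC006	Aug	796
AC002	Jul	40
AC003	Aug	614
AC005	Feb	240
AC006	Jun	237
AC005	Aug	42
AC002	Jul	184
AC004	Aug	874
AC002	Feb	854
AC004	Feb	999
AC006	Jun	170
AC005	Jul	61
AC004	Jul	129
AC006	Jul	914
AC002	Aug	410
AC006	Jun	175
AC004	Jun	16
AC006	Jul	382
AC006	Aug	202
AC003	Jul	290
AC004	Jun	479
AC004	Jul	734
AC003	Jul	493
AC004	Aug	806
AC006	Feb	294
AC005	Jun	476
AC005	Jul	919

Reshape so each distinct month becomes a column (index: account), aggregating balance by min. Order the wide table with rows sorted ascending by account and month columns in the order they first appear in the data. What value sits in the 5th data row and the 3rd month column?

With rows sorted ascending by account, row 5 is account=AC006. month columns in first-appearance order: Jun, Aug, Jul, Feb; column 3 is Jul.
Long rows with account=AC006, month=Jul: min(247, 914, 382) = 247.

247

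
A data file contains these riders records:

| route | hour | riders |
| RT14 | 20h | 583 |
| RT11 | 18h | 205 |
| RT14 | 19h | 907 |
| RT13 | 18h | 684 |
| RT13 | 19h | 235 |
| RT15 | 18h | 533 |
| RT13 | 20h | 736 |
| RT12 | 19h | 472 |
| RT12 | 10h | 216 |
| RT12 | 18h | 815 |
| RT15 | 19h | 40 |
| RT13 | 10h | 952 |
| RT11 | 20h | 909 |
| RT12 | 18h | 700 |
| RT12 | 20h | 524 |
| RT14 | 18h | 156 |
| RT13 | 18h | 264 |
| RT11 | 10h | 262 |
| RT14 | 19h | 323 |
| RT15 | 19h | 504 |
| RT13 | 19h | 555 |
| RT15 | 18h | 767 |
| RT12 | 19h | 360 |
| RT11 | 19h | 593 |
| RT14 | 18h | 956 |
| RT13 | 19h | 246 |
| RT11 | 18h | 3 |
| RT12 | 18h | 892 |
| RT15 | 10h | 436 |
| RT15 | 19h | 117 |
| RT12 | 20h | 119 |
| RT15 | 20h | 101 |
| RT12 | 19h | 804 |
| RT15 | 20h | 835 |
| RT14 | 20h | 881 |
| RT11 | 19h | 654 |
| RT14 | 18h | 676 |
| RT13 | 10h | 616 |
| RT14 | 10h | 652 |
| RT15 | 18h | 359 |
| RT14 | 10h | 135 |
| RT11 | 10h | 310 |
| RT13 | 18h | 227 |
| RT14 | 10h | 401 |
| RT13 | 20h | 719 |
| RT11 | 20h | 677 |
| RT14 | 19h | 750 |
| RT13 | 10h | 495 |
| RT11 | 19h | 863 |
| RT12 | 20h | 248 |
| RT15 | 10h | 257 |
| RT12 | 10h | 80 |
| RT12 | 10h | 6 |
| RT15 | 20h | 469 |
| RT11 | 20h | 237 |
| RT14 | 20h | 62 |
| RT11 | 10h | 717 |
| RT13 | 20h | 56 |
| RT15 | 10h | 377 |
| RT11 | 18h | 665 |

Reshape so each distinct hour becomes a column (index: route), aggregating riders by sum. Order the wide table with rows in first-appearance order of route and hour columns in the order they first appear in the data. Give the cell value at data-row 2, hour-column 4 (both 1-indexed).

1289

With rows in first-appearance order of route, row 2 is route=RT11. hour columns in first-appearance order: 20h, 18h, 19h, 10h; column 4 is 10h.
Long rows with route=RT11, hour=10h: 262 + 310 + 717 = 1289.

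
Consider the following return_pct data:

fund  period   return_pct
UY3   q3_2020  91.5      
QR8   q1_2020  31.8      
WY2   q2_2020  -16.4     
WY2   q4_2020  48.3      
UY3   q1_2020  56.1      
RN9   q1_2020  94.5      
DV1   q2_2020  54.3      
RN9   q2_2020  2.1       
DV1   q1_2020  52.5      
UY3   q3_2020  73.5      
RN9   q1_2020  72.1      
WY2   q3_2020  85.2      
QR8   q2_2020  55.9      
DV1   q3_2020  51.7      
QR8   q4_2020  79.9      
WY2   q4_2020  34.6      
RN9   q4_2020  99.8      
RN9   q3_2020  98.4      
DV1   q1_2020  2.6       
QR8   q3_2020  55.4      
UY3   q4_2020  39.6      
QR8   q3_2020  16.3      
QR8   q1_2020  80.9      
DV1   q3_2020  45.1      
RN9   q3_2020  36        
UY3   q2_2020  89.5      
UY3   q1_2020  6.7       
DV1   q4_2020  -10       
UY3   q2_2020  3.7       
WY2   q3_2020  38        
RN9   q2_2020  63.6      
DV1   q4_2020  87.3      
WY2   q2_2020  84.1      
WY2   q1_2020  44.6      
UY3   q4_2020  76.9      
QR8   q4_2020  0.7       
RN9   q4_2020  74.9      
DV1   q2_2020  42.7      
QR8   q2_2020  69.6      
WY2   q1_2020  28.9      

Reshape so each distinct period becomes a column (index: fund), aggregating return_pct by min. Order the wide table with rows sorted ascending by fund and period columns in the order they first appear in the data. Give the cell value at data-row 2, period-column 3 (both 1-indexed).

With rows sorted ascending by fund, row 2 is fund=QR8. period columns in first-appearance order: q3_2020, q1_2020, q2_2020, q4_2020; column 3 is q2_2020.
Long rows with fund=QR8, period=q2_2020: min(55.9, 69.6) = 55.9.

55.9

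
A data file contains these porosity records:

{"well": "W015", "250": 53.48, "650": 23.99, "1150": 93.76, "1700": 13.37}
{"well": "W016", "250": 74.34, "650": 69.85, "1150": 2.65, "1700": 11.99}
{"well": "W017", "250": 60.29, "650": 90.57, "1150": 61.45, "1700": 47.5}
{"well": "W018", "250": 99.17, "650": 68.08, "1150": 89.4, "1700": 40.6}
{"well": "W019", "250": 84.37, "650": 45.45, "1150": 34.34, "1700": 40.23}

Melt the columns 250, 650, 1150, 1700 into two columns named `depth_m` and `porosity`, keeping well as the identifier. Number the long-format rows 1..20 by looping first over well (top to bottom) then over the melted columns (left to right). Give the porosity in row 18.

45.45

20 rows total (5 × 4). Row 18: index ⌊(18-1)/4⌋ = 4 into well → W019; (18-1) mod 4 = 1 into the melted columns → 650.
So row 18 is (W019, 650, 45.45); porosity = 45.45.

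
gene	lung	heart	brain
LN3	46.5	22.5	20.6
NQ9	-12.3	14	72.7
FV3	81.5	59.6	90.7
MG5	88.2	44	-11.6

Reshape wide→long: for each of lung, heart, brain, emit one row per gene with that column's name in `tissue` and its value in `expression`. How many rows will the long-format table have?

12

4 gene values × 3 melted columns = 12 rows.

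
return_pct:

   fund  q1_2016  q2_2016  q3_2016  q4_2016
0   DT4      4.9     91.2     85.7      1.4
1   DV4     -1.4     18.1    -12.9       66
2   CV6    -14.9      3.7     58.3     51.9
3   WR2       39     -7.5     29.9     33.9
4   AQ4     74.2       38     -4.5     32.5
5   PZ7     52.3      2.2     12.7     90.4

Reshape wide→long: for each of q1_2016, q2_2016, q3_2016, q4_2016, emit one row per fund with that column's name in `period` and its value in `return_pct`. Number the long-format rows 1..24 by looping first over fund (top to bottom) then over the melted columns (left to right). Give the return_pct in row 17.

24 rows total (6 × 4). Row 17: index ⌊(17-1)/4⌋ = 4 into fund → AQ4; (17-1) mod 4 = 0 into the melted columns → q1_2016.
So row 17 is (AQ4, q1_2016, 74.2); return_pct = 74.2.

74.2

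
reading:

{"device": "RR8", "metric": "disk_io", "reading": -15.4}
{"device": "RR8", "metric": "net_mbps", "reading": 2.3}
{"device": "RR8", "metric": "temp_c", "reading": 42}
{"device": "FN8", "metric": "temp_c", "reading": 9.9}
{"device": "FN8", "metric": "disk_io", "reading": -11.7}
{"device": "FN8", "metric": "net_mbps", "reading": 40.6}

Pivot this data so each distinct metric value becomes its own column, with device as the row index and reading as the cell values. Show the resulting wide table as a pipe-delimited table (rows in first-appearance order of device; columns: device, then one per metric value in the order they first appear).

| device | disk_io | net_mbps | temp_c |
| RR8 | -15.4 | 2.3 | 42 |
| FN8 | -11.7 | 40.6 | 9.9 |

Columns: device plus the 3 distinct metric values (disk_io, net_mbps, temp_c).
For example, row RR8 column disk_io takes reading=-15.4 from the long row (RR8, disk_io).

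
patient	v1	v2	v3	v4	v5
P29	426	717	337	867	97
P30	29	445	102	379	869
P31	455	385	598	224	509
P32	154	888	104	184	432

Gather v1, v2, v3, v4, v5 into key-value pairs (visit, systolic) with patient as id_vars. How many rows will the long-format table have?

4 patient values × 5 melted columns = 20 rows.

20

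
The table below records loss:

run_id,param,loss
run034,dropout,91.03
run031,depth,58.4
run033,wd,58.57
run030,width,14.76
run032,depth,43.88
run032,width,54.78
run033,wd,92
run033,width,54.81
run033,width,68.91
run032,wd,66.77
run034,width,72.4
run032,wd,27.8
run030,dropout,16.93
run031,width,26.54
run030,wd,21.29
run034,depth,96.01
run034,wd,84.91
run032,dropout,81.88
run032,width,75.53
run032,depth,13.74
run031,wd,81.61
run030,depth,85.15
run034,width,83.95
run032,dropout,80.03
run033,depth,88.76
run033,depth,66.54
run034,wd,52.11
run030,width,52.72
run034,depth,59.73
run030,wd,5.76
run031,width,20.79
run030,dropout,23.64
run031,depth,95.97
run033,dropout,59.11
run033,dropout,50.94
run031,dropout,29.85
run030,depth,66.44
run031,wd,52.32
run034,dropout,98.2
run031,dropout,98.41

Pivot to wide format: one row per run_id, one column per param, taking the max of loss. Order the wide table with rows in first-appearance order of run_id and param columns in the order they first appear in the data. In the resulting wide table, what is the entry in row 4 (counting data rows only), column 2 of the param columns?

With rows in first-appearance order of run_id, row 4 is run_id=run030. param columns in first-appearance order: dropout, depth, wd, width; column 2 is depth.
Long rows with run_id=run030, param=depth: max(85.15, 66.44) = 85.15.

85.15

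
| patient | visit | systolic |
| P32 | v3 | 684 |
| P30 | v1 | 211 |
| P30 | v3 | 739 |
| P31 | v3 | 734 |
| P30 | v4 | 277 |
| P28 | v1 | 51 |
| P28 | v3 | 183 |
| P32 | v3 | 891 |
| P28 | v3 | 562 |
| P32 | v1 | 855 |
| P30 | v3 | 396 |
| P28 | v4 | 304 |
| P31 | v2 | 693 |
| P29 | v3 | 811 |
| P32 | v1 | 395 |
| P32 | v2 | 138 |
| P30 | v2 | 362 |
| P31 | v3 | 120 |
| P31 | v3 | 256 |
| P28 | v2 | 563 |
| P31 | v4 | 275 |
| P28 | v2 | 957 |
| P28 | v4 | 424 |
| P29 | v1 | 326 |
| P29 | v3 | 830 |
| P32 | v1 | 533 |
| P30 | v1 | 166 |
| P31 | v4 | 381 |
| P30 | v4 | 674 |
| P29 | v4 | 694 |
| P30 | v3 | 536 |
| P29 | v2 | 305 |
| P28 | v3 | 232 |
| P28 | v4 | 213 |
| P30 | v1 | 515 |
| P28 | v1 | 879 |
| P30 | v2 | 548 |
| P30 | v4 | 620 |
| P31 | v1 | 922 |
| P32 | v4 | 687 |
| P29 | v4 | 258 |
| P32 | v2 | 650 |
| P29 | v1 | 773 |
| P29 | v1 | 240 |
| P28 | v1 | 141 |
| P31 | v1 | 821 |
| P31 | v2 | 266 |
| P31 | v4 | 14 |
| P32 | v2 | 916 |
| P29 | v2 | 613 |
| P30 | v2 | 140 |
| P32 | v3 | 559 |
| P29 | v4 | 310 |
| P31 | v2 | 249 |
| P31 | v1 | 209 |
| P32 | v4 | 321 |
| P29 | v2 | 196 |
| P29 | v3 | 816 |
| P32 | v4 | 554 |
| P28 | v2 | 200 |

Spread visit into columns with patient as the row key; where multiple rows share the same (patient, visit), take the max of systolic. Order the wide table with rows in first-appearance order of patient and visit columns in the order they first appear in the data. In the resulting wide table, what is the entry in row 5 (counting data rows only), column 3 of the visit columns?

694

With rows in first-appearance order of patient, row 5 is patient=P29. visit columns in first-appearance order: v3, v1, v4, v2; column 3 is v4.
Long rows with patient=P29, visit=v4: max(694, 258, 310) = 694.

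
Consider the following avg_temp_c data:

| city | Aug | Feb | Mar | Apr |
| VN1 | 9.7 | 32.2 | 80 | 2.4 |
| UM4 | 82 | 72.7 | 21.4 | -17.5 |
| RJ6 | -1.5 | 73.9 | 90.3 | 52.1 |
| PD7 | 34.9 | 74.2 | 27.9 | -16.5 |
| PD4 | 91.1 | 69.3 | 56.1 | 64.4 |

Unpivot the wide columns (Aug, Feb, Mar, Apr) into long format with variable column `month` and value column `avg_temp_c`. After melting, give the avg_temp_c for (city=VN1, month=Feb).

32.2

Unpivoting turns each (city, wide-column) pair into one long row.
The wide cell at row VN1, column Feb holds 32.2, so the long row (VN1, Feb) has avg_temp_c=32.2.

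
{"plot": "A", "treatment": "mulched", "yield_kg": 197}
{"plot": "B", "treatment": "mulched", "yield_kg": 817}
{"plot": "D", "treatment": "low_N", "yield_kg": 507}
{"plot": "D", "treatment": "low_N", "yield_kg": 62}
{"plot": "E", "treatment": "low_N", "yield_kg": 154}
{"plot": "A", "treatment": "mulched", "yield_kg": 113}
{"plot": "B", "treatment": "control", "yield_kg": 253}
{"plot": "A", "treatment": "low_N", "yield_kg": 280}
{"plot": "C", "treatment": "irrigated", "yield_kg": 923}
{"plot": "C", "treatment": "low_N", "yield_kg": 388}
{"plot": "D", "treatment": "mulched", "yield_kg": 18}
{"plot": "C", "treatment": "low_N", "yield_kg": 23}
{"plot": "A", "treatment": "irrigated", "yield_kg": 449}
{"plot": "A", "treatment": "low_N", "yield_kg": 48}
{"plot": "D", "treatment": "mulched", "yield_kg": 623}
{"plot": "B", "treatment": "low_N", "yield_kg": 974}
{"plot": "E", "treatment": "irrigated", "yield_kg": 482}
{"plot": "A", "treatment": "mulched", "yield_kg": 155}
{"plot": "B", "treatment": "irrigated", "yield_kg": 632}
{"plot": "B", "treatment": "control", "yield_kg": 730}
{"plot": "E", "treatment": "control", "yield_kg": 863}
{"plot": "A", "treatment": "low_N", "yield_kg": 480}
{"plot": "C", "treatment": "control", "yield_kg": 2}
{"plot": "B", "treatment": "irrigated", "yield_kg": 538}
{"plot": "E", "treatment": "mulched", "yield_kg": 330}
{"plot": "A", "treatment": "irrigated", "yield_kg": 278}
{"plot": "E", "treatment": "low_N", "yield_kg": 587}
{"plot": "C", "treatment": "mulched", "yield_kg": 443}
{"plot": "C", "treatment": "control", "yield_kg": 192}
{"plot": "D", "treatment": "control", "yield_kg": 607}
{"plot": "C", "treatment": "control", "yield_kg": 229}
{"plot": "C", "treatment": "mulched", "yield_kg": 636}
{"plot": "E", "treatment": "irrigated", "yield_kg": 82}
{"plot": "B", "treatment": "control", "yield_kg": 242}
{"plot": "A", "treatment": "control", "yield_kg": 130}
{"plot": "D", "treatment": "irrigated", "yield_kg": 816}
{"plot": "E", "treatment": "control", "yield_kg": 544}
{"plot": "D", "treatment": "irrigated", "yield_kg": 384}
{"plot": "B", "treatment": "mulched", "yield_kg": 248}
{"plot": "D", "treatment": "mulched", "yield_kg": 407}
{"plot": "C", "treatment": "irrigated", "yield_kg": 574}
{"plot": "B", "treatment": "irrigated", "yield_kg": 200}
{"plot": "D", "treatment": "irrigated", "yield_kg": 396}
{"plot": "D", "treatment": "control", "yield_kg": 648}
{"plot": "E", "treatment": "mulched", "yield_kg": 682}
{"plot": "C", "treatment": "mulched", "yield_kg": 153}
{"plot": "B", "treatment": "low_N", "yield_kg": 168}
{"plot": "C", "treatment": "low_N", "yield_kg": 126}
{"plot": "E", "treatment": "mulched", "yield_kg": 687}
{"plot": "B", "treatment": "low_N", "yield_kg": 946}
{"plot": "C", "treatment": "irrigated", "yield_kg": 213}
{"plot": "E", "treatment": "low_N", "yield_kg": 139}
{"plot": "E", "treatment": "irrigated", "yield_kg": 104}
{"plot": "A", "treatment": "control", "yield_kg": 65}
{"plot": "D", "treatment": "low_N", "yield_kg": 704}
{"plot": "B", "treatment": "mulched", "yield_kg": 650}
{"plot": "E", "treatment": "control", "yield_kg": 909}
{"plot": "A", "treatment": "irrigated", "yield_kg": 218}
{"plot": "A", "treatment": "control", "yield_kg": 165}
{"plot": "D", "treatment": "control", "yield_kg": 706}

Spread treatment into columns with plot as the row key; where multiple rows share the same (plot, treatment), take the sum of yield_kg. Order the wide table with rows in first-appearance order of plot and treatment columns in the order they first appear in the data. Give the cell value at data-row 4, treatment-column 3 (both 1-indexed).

With rows in first-appearance order of plot, row 4 is plot=E. treatment columns in first-appearance order: mulched, low_N, control, irrigated; column 3 is control.
Long rows with plot=E, treatment=control: 863 + 544 + 909 = 2316.

2316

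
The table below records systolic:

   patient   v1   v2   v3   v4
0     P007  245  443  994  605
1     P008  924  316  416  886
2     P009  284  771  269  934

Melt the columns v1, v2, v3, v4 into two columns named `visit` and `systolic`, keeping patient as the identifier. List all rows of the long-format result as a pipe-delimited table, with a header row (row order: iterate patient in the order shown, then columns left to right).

Each (patient, column) pair becomes one row: 3 × 4 = 12 rows.
For example, (P007, v1) → systolic=245.

| patient | visit | systolic |
| P007 | v1 | 245 |
| P007 | v2 | 443 |
| P007 | v3 | 994 |
| P007 | v4 | 605 |
| P008 | v1 | 924 |
| P008 | v2 | 316 |
| P008 | v3 | 416 |
| P008 | v4 | 886 |
| P009 | v1 | 284 |
| P009 | v2 | 771 |
| P009 | v3 | 269 |
| P009 | v4 | 934 |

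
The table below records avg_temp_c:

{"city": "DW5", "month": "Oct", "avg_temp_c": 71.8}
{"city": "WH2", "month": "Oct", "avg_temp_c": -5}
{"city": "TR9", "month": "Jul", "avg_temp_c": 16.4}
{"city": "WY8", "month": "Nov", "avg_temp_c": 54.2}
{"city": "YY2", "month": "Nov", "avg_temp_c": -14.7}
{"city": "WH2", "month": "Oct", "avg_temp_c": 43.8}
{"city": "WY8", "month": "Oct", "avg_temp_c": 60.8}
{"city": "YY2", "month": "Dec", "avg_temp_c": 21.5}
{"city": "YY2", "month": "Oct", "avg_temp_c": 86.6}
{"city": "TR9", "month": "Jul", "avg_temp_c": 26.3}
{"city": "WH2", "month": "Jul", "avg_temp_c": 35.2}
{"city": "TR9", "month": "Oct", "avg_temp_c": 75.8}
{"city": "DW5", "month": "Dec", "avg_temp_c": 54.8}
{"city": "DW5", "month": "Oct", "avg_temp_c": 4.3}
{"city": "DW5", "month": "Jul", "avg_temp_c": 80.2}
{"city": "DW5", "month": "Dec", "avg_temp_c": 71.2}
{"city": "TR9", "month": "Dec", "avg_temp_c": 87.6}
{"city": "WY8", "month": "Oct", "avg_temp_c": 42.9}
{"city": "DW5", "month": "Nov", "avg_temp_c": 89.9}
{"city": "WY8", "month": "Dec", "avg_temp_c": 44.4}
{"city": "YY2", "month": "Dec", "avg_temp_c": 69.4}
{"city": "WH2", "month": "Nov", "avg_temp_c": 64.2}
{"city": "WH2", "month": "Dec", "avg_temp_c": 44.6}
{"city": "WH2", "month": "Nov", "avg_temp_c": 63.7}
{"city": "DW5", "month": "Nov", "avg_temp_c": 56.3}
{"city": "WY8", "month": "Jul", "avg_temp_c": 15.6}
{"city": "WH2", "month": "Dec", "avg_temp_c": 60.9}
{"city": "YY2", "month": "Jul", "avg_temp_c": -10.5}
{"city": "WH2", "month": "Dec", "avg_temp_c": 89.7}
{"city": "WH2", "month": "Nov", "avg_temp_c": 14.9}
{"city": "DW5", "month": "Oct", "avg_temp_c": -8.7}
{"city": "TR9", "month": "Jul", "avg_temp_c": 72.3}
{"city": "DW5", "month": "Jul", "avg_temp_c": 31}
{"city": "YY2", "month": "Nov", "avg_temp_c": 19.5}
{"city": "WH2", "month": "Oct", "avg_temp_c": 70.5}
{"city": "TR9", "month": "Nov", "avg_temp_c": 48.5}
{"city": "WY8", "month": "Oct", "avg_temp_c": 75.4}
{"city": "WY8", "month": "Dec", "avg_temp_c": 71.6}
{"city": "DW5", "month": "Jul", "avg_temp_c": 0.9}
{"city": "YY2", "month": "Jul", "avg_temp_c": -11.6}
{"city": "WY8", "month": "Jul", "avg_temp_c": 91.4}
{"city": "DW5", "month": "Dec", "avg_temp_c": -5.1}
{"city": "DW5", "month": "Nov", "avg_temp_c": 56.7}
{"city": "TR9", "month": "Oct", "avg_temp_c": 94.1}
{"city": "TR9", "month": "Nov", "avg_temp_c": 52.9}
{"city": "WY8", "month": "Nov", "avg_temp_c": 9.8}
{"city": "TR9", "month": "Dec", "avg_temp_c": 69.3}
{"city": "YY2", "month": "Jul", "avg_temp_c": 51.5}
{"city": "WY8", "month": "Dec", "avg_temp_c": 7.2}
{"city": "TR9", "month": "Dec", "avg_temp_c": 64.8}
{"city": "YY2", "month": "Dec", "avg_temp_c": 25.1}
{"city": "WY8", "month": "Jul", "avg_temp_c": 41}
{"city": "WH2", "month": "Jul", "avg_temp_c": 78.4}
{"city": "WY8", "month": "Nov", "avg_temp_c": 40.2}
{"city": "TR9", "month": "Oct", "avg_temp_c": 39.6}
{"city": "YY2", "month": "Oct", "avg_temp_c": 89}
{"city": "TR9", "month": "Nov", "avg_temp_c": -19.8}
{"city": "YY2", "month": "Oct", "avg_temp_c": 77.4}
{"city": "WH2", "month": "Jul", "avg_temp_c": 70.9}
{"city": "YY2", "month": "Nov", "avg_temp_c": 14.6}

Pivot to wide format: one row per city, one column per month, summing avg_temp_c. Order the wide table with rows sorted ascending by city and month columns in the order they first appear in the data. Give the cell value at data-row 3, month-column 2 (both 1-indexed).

With rows sorted ascending by city, row 3 is city=WH2. month columns in first-appearance order: Oct, Jul, Nov, Dec; column 2 is Jul.
Long rows with city=WH2, month=Jul: 35.2 + 78.4 + 70.9 = 184.5.

184.5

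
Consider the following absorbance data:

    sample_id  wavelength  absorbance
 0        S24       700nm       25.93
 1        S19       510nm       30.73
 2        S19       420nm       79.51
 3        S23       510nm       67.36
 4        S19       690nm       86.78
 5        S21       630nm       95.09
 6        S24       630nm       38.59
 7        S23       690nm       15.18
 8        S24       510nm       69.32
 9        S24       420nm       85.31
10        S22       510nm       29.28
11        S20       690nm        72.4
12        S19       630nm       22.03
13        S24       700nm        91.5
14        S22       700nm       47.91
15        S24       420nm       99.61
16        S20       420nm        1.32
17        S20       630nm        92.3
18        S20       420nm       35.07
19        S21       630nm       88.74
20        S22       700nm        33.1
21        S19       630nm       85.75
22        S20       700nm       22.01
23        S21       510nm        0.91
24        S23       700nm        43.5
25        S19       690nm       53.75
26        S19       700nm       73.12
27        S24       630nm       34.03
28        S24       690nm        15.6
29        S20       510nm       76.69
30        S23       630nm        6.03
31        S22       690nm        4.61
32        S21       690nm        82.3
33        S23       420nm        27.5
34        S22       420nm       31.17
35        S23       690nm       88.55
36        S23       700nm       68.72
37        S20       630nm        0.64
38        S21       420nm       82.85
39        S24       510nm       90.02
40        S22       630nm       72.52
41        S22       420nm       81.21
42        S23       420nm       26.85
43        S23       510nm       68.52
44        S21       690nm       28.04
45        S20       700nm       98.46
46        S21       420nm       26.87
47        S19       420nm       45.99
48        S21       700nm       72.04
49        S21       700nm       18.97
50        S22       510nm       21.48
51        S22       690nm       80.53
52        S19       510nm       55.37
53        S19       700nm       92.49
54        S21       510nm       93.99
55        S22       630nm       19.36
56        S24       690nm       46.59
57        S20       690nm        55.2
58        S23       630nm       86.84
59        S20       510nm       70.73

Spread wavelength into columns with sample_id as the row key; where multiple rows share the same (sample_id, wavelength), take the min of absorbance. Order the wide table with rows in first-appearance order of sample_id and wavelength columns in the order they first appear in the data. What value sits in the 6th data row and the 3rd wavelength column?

With rows in first-appearance order of sample_id, row 6 is sample_id=S20. wavelength columns in first-appearance order: 700nm, 510nm, 420nm, 690nm, 630nm; column 3 is 420nm.
Long rows with sample_id=S20, wavelength=420nm: min(1.32, 35.07) = 1.32.

1.32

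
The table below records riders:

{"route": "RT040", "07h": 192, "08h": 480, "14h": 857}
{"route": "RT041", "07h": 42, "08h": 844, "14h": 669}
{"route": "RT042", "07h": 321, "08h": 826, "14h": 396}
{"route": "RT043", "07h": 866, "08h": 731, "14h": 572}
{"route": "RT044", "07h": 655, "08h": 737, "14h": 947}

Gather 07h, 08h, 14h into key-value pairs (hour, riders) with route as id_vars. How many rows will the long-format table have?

15

5 route values × 3 melted columns = 15 rows.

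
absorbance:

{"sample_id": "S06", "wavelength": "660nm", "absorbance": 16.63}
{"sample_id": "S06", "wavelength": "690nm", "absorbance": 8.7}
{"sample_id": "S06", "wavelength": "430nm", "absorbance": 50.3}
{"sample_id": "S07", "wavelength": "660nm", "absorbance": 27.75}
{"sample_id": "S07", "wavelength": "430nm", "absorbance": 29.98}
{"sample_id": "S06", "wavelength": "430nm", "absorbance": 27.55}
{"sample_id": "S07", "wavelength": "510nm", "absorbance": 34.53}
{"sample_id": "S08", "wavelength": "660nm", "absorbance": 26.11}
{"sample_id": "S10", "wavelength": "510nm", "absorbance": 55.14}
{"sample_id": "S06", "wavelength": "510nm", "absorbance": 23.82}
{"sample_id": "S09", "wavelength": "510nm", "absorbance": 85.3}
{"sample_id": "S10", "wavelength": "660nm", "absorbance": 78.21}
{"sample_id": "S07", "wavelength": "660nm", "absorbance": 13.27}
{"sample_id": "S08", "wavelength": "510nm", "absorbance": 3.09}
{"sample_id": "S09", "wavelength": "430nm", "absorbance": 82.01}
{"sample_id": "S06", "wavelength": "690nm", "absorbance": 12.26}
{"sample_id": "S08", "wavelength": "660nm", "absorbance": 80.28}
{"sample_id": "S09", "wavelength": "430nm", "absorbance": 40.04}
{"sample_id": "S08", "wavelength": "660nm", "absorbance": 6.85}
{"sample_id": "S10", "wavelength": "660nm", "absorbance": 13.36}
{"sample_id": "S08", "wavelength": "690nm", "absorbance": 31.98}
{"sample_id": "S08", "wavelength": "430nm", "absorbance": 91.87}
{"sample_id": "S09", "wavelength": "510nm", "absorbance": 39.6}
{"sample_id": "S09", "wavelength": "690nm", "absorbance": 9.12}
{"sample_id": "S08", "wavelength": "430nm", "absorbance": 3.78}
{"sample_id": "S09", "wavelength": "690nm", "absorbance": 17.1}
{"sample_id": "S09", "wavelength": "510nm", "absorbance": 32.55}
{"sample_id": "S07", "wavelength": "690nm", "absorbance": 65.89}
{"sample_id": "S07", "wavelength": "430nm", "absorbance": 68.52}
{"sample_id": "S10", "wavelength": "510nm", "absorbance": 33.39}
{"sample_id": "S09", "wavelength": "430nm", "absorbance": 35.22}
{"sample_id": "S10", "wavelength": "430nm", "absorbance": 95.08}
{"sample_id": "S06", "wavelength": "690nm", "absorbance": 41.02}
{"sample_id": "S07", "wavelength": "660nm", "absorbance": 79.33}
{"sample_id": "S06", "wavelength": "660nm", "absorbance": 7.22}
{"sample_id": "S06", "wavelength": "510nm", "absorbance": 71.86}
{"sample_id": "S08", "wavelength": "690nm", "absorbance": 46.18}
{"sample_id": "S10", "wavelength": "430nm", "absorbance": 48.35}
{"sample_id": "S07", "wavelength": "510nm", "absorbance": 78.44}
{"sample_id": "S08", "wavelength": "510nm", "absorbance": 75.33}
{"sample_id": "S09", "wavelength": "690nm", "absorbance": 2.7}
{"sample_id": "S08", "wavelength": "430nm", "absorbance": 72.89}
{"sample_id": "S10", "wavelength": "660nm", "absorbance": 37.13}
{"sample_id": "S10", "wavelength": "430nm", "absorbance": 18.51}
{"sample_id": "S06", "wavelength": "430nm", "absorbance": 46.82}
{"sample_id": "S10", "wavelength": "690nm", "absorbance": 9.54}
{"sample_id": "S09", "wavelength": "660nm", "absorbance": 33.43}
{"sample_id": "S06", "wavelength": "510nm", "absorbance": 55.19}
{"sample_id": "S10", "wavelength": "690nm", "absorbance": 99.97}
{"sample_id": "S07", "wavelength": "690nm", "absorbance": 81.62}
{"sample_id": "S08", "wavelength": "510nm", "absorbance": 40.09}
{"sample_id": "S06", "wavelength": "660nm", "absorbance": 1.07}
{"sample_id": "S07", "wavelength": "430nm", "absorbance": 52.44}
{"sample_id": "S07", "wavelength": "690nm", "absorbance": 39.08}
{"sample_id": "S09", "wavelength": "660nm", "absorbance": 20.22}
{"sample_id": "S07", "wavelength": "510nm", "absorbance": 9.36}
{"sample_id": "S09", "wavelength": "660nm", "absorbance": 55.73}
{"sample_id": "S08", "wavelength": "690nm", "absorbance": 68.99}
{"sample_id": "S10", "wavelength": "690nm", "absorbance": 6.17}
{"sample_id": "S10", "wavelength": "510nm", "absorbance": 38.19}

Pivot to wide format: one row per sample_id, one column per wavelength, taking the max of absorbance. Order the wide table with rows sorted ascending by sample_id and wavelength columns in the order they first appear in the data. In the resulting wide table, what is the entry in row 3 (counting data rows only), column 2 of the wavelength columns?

With rows sorted ascending by sample_id, row 3 is sample_id=S08. wavelength columns in first-appearance order: 660nm, 690nm, 430nm, 510nm; column 2 is 690nm.
Long rows with sample_id=S08, wavelength=690nm: max(31.98, 46.18, 68.99) = 68.99.

68.99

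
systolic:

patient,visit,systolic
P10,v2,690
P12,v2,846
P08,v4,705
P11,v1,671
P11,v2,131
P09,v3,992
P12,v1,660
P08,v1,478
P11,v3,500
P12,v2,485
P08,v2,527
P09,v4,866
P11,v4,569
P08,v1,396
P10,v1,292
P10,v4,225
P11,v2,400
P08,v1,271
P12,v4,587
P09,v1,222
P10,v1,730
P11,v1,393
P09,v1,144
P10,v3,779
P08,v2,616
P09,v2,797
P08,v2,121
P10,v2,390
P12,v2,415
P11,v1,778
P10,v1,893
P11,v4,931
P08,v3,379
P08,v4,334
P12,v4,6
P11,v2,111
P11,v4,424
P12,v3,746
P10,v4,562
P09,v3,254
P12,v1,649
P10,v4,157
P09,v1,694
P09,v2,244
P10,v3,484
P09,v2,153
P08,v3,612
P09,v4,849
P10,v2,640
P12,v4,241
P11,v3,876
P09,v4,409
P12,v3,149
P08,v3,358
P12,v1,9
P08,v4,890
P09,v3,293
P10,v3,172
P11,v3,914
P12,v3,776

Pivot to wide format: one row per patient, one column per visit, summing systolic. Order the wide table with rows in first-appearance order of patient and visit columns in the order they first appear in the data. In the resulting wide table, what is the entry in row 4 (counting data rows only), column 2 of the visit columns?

1924

With rows in first-appearance order of patient, row 4 is patient=P11. visit columns in first-appearance order: v2, v4, v1, v3; column 2 is v4.
Long rows with patient=P11, visit=v4: 569 + 931 + 424 = 1924.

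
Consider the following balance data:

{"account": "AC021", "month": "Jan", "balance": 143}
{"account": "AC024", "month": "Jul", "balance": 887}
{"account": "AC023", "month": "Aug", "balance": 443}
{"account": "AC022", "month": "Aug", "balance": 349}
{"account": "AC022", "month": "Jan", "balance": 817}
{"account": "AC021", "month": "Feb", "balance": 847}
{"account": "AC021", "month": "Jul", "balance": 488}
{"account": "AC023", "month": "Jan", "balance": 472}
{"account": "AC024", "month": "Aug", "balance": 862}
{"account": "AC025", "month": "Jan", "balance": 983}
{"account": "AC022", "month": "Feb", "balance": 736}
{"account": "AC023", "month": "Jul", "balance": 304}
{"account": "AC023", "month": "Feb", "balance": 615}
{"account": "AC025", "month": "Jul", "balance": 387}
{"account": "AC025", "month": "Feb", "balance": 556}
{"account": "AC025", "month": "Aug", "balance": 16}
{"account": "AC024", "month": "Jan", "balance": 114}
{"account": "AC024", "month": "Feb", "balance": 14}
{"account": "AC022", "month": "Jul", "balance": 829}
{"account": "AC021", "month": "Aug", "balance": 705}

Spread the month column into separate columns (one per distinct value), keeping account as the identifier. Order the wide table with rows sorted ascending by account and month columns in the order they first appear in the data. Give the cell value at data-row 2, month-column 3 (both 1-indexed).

349

With rows sorted ascending by account, row 2 is account=AC022. month columns in first-appearance order: Jan, Jul, Aug, Feb; column 3 is Aug.
Long rows with account=AC022, month=Aug: balance = 349.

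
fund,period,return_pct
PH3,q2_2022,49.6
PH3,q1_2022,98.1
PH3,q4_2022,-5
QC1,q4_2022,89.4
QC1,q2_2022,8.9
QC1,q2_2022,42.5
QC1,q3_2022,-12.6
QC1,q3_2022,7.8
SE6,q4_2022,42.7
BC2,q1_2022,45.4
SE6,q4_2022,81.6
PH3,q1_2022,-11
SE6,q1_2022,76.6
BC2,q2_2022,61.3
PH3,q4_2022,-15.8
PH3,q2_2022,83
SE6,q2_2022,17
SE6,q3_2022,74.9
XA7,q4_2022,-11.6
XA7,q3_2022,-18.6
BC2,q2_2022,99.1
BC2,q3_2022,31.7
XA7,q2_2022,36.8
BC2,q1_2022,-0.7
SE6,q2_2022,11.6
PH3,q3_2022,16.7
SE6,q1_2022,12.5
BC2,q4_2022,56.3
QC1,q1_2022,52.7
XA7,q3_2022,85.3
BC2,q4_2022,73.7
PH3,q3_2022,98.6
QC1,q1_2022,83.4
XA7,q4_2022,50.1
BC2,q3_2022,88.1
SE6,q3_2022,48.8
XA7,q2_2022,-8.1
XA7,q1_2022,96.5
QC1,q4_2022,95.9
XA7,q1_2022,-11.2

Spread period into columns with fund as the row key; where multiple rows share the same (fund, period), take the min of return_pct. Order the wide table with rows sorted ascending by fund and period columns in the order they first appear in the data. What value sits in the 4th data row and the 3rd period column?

42.7

With rows sorted ascending by fund, row 4 is fund=SE6. period columns in first-appearance order: q2_2022, q1_2022, q4_2022, q3_2022; column 3 is q4_2022.
Long rows with fund=SE6, period=q4_2022: min(42.7, 81.6) = 42.7.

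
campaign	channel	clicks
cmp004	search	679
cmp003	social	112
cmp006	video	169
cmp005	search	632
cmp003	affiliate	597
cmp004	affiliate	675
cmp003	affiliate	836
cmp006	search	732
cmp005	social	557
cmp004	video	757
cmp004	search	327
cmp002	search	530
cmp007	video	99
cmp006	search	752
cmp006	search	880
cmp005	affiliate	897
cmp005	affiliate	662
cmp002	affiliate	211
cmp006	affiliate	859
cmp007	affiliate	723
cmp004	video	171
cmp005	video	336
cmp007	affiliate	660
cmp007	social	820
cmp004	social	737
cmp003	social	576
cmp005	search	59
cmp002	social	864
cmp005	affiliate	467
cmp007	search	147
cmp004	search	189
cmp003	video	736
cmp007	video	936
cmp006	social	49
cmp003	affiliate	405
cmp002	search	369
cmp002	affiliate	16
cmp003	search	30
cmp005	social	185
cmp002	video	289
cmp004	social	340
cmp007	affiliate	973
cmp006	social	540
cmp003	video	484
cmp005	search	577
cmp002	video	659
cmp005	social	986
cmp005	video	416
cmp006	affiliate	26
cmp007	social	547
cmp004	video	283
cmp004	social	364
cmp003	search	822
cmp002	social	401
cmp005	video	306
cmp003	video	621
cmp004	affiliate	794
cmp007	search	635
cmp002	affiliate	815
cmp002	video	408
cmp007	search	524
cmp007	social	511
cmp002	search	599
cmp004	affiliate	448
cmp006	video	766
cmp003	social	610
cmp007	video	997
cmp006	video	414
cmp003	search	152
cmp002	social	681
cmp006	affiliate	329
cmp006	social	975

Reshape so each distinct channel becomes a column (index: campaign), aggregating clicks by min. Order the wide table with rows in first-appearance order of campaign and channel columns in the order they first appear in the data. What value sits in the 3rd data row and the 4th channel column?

With rows in first-appearance order of campaign, row 3 is campaign=cmp006. channel columns in first-appearance order: search, social, video, affiliate; column 4 is affiliate.
Long rows with campaign=cmp006, channel=affiliate: min(859, 26, 329) = 26.

26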